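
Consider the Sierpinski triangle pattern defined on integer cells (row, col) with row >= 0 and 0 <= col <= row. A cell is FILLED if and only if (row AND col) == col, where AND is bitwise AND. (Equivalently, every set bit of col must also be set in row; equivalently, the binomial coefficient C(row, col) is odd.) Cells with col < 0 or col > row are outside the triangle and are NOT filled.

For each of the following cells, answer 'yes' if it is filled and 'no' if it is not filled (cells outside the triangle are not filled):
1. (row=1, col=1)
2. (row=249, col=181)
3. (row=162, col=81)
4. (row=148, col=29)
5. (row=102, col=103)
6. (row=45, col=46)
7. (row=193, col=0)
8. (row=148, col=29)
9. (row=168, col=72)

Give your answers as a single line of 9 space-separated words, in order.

Answer: yes no no no no no yes no no

Derivation:
(1,1): row=0b1, col=0b1, row AND col = 0b1 = 1; 1 == 1 -> filled
(249,181): row=0b11111001, col=0b10110101, row AND col = 0b10110001 = 177; 177 != 181 -> empty
(162,81): row=0b10100010, col=0b1010001, row AND col = 0b0 = 0; 0 != 81 -> empty
(148,29): row=0b10010100, col=0b11101, row AND col = 0b10100 = 20; 20 != 29 -> empty
(102,103): col outside [0, 102] -> not filled
(45,46): col outside [0, 45] -> not filled
(193,0): row=0b11000001, col=0b0, row AND col = 0b0 = 0; 0 == 0 -> filled
(148,29): row=0b10010100, col=0b11101, row AND col = 0b10100 = 20; 20 != 29 -> empty
(168,72): row=0b10101000, col=0b1001000, row AND col = 0b1000 = 8; 8 != 72 -> empty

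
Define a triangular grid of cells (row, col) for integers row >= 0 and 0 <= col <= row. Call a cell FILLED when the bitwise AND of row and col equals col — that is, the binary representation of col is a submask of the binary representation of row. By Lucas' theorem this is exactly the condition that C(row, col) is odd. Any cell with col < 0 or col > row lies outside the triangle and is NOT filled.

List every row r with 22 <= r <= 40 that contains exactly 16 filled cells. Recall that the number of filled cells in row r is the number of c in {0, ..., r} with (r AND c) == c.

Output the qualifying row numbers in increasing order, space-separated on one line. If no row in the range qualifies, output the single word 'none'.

Answer: 23 27 29 30 39

Derivation:
Row r has 2^popcount(r) filled cells, so we need popcount(r) = log2(16) = 4.
Scan r = 22..40 and keep those with exactly 4 one-bits:
r=22=10110 popcount=3 -> skip
r=23=10111 popcount=4 -> KEEP
r=24=11000 popcount=2 -> skip
r=25=11001 popcount=3 -> skip
r=26=11010 popcount=3 -> skip
r=27=11011 popcount=4 -> KEEP
r=28=11100 popcount=3 -> skip
r=29=11101 popcount=4 -> KEEP
r=30=11110 popcount=4 -> KEEP
r=31=11111 popcount=5 -> skip
r=32=100000 popcount=1 -> skip
r=33=100001 popcount=2 -> skip
r=34=100010 popcount=2 -> skip
r=35=100011 popcount=3 -> skip
r=36=100100 popcount=2 -> skip
r=37=100101 popcount=3 -> skip
r=38=100110 popcount=3 -> skip
r=39=100111 popcount=4 -> KEEP
r=40=101000 popcount=2 -> skip
Kept rows: 23 27 29 30 39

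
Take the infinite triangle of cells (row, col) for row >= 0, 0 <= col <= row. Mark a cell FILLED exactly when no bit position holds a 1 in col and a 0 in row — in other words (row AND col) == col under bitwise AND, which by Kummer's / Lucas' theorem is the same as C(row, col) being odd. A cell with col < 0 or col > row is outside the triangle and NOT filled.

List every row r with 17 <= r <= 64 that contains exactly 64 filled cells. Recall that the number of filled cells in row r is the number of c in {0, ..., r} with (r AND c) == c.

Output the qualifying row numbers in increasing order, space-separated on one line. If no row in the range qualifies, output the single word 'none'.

Answer: 63

Derivation:
Row r has 2^popcount(r) filled cells, so we need popcount(r) = log2(64) = 6.
Scan r = 17..64 and keep those with exactly 6 one-bits:
r=17=10001 popcount=2 -> skip
r=18=10010 popcount=2 -> skip
r=19=10011 popcount=3 -> skip
r=20=10100 popcount=2 -> skip
r=21=10101 popcount=3 -> skip
r=22=10110 popcount=3 -> skip
r=23=10111 popcount=4 -> skip
r=24=11000 popcount=2 -> skip
r=25=11001 popcount=3 -> skip
r=26=11010 popcount=3 -> skip
r=27=11011 popcount=4 -> skip
r=28=11100 popcount=3 -> skip
r=29=11101 popcount=4 -> skip
r=30=11110 popcount=4 -> skip
r=31=11111 popcount=5 -> skip
r=32=100000 popcount=1 -> skip
r=33=100001 popcount=2 -> skip
r=34=100010 popcount=2 -> skip
r=35=100011 popcount=3 -> skip
r=36=100100 popcount=2 -> skip
r=37=100101 popcount=3 -> skip
r=38=100110 popcount=3 -> skip
r=39=100111 popcount=4 -> skip
r=40=101000 popcount=2 -> skip
r=41=101001 popcount=3 -> skip
r=42=101010 popcount=3 -> skip
r=43=101011 popcount=4 -> skip
r=44=101100 popcount=3 -> skip
r=45=101101 popcount=4 -> skip
r=46=101110 popcount=4 -> skip
r=47=101111 popcount=5 -> skip
r=48=110000 popcount=2 -> skip
r=49=110001 popcount=3 -> skip
r=50=110010 popcount=3 -> skip
r=51=110011 popcount=4 -> skip
r=52=110100 popcount=3 -> skip
r=53=110101 popcount=4 -> skip
r=54=110110 popcount=4 -> skip
r=55=110111 popcount=5 -> skip
r=56=111000 popcount=3 -> skip
r=57=111001 popcount=4 -> skip
r=58=111010 popcount=4 -> skip
r=59=111011 popcount=5 -> skip
r=60=111100 popcount=4 -> skip
r=61=111101 popcount=5 -> skip
r=62=111110 popcount=5 -> skip
r=63=111111 popcount=6 -> KEEP
r=64=1000000 popcount=1 -> skip
Kept rows: 63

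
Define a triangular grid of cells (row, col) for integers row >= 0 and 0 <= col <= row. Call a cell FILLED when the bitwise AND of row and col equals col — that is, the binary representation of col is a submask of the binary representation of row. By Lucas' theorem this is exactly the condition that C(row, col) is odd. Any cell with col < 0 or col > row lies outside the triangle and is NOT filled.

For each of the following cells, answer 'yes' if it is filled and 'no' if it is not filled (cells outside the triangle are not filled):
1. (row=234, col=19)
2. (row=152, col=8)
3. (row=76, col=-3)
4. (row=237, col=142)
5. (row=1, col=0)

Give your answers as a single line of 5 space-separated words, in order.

Answer: no yes no no yes

Derivation:
(234,19): row=0b11101010, col=0b10011, row AND col = 0b10 = 2; 2 != 19 -> empty
(152,8): row=0b10011000, col=0b1000, row AND col = 0b1000 = 8; 8 == 8 -> filled
(76,-3): col outside [0, 76] -> not filled
(237,142): row=0b11101101, col=0b10001110, row AND col = 0b10001100 = 140; 140 != 142 -> empty
(1,0): row=0b1, col=0b0, row AND col = 0b0 = 0; 0 == 0 -> filled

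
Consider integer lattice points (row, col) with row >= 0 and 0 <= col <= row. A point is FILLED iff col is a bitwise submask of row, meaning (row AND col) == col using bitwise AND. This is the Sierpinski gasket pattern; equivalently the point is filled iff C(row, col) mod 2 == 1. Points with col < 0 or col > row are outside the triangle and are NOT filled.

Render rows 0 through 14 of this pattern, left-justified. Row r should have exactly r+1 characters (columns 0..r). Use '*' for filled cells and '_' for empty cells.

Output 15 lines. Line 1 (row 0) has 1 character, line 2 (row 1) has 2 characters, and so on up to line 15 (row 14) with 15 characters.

Answer: *
**
*_*
****
*___*
**__**
*_*_*_*
********
*_______*
**______**
*_*_____*_*
****____****
*___*___*___*
**__**__**__**
*_*_*_*_*_*_*_*

Derivation:
r0=0: *
r1=1: **
r2=10: *_*
r3=11: ****
r4=100: *___*
r5=101: **__**
r6=110: *_*_*_*
r7=111: ********
r8=1000: *_______*
r9=1001: **______**
r10=1010: *_*_____*_*
r11=1011: ****____****
r12=1100: *___*___*___*
r13=1101: **__**__**__**
r14=1110: *_*_*_*_*_*_*_*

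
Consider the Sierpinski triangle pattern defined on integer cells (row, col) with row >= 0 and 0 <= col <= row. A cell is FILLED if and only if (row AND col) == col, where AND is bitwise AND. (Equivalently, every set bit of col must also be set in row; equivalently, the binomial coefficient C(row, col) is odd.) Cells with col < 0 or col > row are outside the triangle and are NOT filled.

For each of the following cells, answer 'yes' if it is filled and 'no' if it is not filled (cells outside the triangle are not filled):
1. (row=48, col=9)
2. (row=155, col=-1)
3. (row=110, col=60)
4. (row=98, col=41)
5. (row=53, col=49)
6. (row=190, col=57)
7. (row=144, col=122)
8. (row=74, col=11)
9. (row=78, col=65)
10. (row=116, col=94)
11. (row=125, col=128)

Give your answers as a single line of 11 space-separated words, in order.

Answer: no no no no yes no no no no no no

Derivation:
(48,9): row=0b110000, col=0b1001, row AND col = 0b0 = 0; 0 != 9 -> empty
(155,-1): col outside [0, 155] -> not filled
(110,60): row=0b1101110, col=0b111100, row AND col = 0b101100 = 44; 44 != 60 -> empty
(98,41): row=0b1100010, col=0b101001, row AND col = 0b100000 = 32; 32 != 41 -> empty
(53,49): row=0b110101, col=0b110001, row AND col = 0b110001 = 49; 49 == 49 -> filled
(190,57): row=0b10111110, col=0b111001, row AND col = 0b111000 = 56; 56 != 57 -> empty
(144,122): row=0b10010000, col=0b1111010, row AND col = 0b10000 = 16; 16 != 122 -> empty
(74,11): row=0b1001010, col=0b1011, row AND col = 0b1010 = 10; 10 != 11 -> empty
(78,65): row=0b1001110, col=0b1000001, row AND col = 0b1000000 = 64; 64 != 65 -> empty
(116,94): row=0b1110100, col=0b1011110, row AND col = 0b1010100 = 84; 84 != 94 -> empty
(125,128): col outside [0, 125] -> not filled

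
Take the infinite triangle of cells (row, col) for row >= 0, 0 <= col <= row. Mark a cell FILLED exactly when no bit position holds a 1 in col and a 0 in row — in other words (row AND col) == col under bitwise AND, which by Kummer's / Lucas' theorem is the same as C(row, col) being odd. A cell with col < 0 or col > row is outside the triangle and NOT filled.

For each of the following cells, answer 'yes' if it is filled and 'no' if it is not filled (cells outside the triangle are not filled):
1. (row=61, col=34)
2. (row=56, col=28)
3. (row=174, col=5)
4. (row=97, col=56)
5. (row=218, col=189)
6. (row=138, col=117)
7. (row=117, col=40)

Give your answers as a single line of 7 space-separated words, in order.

Answer: no no no no no no no

Derivation:
(61,34): row=0b111101, col=0b100010, row AND col = 0b100000 = 32; 32 != 34 -> empty
(56,28): row=0b111000, col=0b11100, row AND col = 0b11000 = 24; 24 != 28 -> empty
(174,5): row=0b10101110, col=0b101, row AND col = 0b100 = 4; 4 != 5 -> empty
(97,56): row=0b1100001, col=0b111000, row AND col = 0b100000 = 32; 32 != 56 -> empty
(218,189): row=0b11011010, col=0b10111101, row AND col = 0b10011000 = 152; 152 != 189 -> empty
(138,117): row=0b10001010, col=0b1110101, row AND col = 0b0 = 0; 0 != 117 -> empty
(117,40): row=0b1110101, col=0b101000, row AND col = 0b100000 = 32; 32 != 40 -> empty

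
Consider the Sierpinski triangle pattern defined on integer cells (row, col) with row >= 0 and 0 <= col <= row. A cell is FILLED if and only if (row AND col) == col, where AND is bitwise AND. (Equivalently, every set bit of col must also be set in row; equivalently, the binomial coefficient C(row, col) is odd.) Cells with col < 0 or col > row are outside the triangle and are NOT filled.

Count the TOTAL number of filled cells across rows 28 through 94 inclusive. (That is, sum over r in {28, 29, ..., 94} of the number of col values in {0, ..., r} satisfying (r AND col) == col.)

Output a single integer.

Answer: 980

Derivation:
r28=11100 pc3: +8 =8
r29=11101 pc4: +16 =24
r30=11110 pc4: +16 =40
r31=11111 pc5: +32 =72
r32=100000 pc1: +2 =74
r33=100001 pc2: +4 =78
r34=100010 pc2: +4 =82
r35=100011 pc3: +8 =90
r36=100100 pc2: +4 =94
r37=100101 pc3: +8 =102
r38=100110 pc3: +8 =110
r39=100111 pc4: +16 =126
r40=101000 pc2: +4 =130
r41=101001 pc3: +8 =138
r42=101010 pc3: +8 =146
r43=101011 pc4: +16 =162
r44=101100 pc3: +8 =170
r45=101101 pc4: +16 =186
r46=101110 pc4: +16 =202
r47=101111 pc5: +32 =234
r48=110000 pc2: +4 =238
r49=110001 pc3: +8 =246
r50=110010 pc3: +8 =254
r51=110011 pc4: +16 =270
r52=110100 pc3: +8 =278
r53=110101 pc4: +16 =294
r54=110110 pc4: +16 =310
r55=110111 pc5: +32 =342
r56=111000 pc3: +8 =350
r57=111001 pc4: +16 =366
r58=111010 pc4: +16 =382
r59=111011 pc5: +32 =414
r60=111100 pc4: +16 =430
r61=111101 pc5: +32 =462
r62=111110 pc5: +32 =494
r63=111111 pc6: +64 =558
r64=1000000 pc1: +2 =560
r65=1000001 pc2: +4 =564
r66=1000010 pc2: +4 =568
r67=1000011 pc3: +8 =576
r68=1000100 pc2: +4 =580
r69=1000101 pc3: +8 =588
r70=1000110 pc3: +8 =596
r71=1000111 pc4: +16 =612
r72=1001000 pc2: +4 =616
r73=1001001 pc3: +8 =624
r74=1001010 pc3: +8 =632
r75=1001011 pc4: +16 =648
r76=1001100 pc3: +8 =656
r77=1001101 pc4: +16 =672
r78=1001110 pc4: +16 =688
r79=1001111 pc5: +32 =720
r80=1010000 pc2: +4 =724
r81=1010001 pc3: +8 =732
r82=1010010 pc3: +8 =740
r83=1010011 pc4: +16 =756
r84=1010100 pc3: +8 =764
r85=1010101 pc4: +16 =780
r86=1010110 pc4: +16 =796
r87=1010111 pc5: +32 =828
r88=1011000 pc3: +8 =836
r89=1011001 pc4: +16 =852
r90=1011010 pc4: +16 =868
r91=1011011 pc5: +32 =900
r92=1011100 pc4: +16 =916
r93=1011101 pc5: +32 =948
r94=1011110 pc5: +32 =980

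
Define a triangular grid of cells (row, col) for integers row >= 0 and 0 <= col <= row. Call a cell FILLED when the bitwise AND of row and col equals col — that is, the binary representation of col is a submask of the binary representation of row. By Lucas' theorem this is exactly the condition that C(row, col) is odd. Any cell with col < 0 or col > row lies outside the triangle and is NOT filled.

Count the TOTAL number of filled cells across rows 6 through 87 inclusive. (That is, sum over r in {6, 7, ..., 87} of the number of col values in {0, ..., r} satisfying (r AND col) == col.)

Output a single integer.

Answer: 984

Derivation:
r6=110 pc2: +4 =4
r7=111 pc3: +8 =12
r8=1000 pc1: +2 =14
r9=1001 pc2: +4 =18
r10=1010 pc2: +4 =22
r11=1011 pc3: +8 =30
r12=1100 pc2: +4 =34
r13=1101 pc3: +8 =42
r14=1110 pc3: +8 =50
r15=1111 pc4: +16 =66
r16=10000 pc1: +2 =68
r17=10001 pc2: +4 =72
r18=10010 pc2: +4 =76
r19=10011 pc3: +8 =84
r20=10100 pc2: +4 =88
r21=10101 pc3: +8 =96
r22=10110 pc3: +8 =104
r23=10111 pc4: +16 =120
r24=11000 pc2: +4 =124
r25=11001 pc3: +8 =132
r26=11010 pc3: +8 =140
r27=11011 pc4: +16 =156
r28=11100 pc3: +8 =164
r29=11101 pc4: +16 =180
r30=11110 pc4: +16 =196
r31=11111 pc5: +32 =228
r32=100000 pc1: +2 =230
r33=100001 pc2: +4 =234
r34=100010 pc2: +4 =238
r35=100011 pc3: +8 =246
r36=100100 pc2: +4 =250
r37=100101 pc3: +8 =258
r38=100110 pc3: +8 =266
r39=100111 pc4: +16 =282
r40=101000 pc2: +4 =286
r41=101001 pc3: +8 =294
r42=101010 pc3: +8 =302
r43=101011 pc4: +16 =318
r44=101100 pc3: +8 =326
r45=101101 pc4: +16 =342
r46=101110 pc4: +16 =358
r47=101111 pc5: +32 =390
r48=110000 pc2: +4 =394
r49=110001 pc3: +8 =402
r50=110010 pc3: +8 =410
r51=110011 pc4: +16 =426
r52=110100 pc3: +8 =434
r53=110101 pc4: +16 =450
r54=110110 pc4: +16 =466
r55=110111 pc5: +32 =498
r56=111000 pc3: +8 =506
r57=111001 pc4: +16 =522
r58=111010 pc4: +16 =538
r59=111011 pc5: +32 =570
r60=111100 pc4: +16 =586
r61=111101 pc5: +32 =618
r62=111110 pc5: +32 =650
r63=111111 pc6: +64 =714
r64=1000000 pc1: +2 =716
r65=1000001 pc2: +4 =720
r66=1000010 pc2: +4 =724
r67=1000011 pc3: +8 =732
r68=1000100 pc2: +4 =736
r69=1000101 pc3: +8 =744
r70=1000110 pc3: +8 =752
r71=1000111 pc4: +16 =768
r72=1001000 pc2: +4 =772
r73=1001001 pc3: +8 =780
r74=1001010 pc3: +8 =788
r75=1001011 pc4: +16 =804
r76=1001100 pc3: +8 =812
r77=1001101 pc4: +16 =828
r78=1001110 pc4: +16 =844
r79=1001111 pc5: +32 =876
r80=1010000 pc2: +4 =880
r81=1010001 pc3: +8 =888
r82=1010010 pc3: +8 =896
r83=1010011 pc4: +16 =912
r84=1010100 pc3: +8 =920
r85=1010101 pc4: +16 =936
r86=1010110 pc4: +16 =952
r87=1010111 pc5: +32 =984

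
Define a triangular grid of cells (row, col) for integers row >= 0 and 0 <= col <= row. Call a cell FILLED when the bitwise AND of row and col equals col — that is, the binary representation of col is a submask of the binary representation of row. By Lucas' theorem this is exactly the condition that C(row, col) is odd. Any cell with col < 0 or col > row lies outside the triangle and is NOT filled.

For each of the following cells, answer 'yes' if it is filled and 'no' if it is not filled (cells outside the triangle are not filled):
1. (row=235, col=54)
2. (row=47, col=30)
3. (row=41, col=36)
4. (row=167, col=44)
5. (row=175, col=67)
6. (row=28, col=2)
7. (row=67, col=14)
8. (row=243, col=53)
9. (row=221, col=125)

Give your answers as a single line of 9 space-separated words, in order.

(235,54): row=0b11101011, col=0b110110, row AND col = 0b100010 = 34; 34 != 54 -> empty
(47,30): row=0b101111, col=0b11110, row AND col = 0b1110 = 14; 14 != 30 -> empty
(41,36): row=0b101001, col=0b100100, row AND col = 0b100000 = 32; 32 != 36 -> empty
(167,44): row=0b10100111, col=0b101100, row AND col = 0b100100 = 36; 36 != 44 -> empty
(175,67): row=0b10101111, col=0b1000011, row AND col = 0b11 = 3; 3 != 67 -> empty
(28,2): row=0b11100, col=0b10, row AND col = 0b0 = 0; 0 != 2 -> empty
(67,14): row=0b1000011, col=0b1110, row AND col = 0b10 = 2; 2 != 14 -> empty
(243,53): row=0b11110011, col=0b110101, row AND col = 0b110001 = 49; 49 != 53 -> empty
(221,125): row=0b11011101, col=0b1111101, row AND col = 0b1011101 = 93; 93 != 125 -> empty

Answer: no no no no no no no no no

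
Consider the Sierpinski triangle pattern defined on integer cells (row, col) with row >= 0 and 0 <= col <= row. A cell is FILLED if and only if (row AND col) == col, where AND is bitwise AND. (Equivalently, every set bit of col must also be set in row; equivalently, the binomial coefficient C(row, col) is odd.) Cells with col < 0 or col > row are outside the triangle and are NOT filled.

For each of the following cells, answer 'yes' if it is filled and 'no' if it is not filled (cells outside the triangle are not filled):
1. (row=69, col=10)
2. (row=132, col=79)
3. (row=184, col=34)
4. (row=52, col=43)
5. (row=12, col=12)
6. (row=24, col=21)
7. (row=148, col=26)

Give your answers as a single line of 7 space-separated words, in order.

Answer: no no no no yes no no

Derivation:
(69,10): row=0b1000101, col=0b1010, row AND col = 0b0 = 0; 0 != 10 -> empty
(132,79): row=0b10000100, col=0b1001111, row AND col = 0b100 = 4; 4 != 79 -> empty
(184,34): row=0b10111000, col=0b100010, row AND col = 0b100000 = 32; 32 != 34 -> empty
(52,43): row=0b110100, col=0b101011, row AND col = 0b100000 = 32; 32 != 43 -> empty
(12,12): row=0b1100, col=0b1100, row AND col = 0b1100 = 12; 12 == 12 -> filled
(24,21): row=0b11000, col=0b10101, row AND col = 0b10000 = 16; 16 != 21 -> empty
(148,26): row=0b10010100, col=0b11010, row AND col = 0b10000 = 16; 16 != 26 -> empty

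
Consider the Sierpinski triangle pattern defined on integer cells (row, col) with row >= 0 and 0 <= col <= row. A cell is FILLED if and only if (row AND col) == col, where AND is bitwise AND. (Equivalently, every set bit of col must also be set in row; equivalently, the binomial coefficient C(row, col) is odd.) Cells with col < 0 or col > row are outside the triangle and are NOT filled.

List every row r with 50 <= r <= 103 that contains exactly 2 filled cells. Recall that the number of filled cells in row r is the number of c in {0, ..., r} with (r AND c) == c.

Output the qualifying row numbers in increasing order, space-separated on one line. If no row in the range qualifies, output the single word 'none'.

Row r has 2^popcount(r) filled cells, so we need popcount(r) = log2(2) = 1.
Scan r = 50..103 and keep those with exactly 1 one-bits:
r=50=110010 popcount=3 -> skip
r=51=110011 popcount=4 -> skip
r=52=110100 popcount=3 -> skip
r=53=110101 popcount=4 -> skip
r=54=110110 popcount=4 -> skip
r=55=110111 popcount=5 -> skip
r=56=111000 popcount=3 -> skip
r=57=111001 popcount=4 -> skip
r=58=111010 popcount=4 -> skip
r=59=111011 popcount=5 -> skip
r=60=111100 popcount=4 -> skip
r=61=111101 popcount=5 -> skip
r=62=111110 popcount=5 -> skip
r=63=111111 popcount=6 -> skip
r=64=1000000 popcount=1 -> KEEP
r=65=1000001 popcount=2 -> skip
r=66=1000010 popcount=2 -> skip
r=67=1000011 popcount=3 -> skip
r=68=1000100 popcount=2 -> skip
r=69=1000101 popcount=3 -> skip
r=70=1000110 popcount=3 -> skip
r=71=1000111 popcount=4 -> skip
r=72=1001000 popcount=2 -> skip
r=73=1001001 popcount=3 -> skip
r=74=1001010 popcount=3 -> skip
r=75=1001011 popcount=4 -> skip
r=76=1001100 popcount=3 -> skip
r=77=1001101 popcount=4 -> skip
r=78=1001110 popcount=4 -> skip
r=79=1001111 popcount=5 -> skip
r=80=1010000 popcount=2 -> skip
r=81=1010001 popcount=3 -> skip
r=82=1010010 popcount=3 -> skip
r=83=1010011 popcount=4 -> skip
r=84=1010100 popcount=3 -> skip
r=85=1010101 popcount=4 -> skip
r=86=1010110 popcount=4 -> skip
r=87=1010111 popcount=5 -> skip
r=88=1011000 popcount=3 -> skip
r=89=1011001 popcount=4 -> skip
r=90=1011010 popcount=4 -> skip
r=91=1011011 popcount=5 -> skip
r=92=1011100 popcount=4 -> skip
r=93=1011101 popcount=5 -> skip
r=94=1011110 popcount=5 -> skip
r=95=1011111 popcount=6 -> skip
r=96=1100000 popcount=2 -> skip
r=97=1100001 popcount=3 -> skip
r=98=1100010 popcount=3 -> skip
r=99=1100011 popcount=4 -> skip
r=100=1100100 popcount=3 -> skip
r=101=1100101 popcount=4 -> skip
r=102=1100110 popcount=4 -> skip
r=103=1100111 popcount=5 -> skip
Kept rows: 64

Answer: 64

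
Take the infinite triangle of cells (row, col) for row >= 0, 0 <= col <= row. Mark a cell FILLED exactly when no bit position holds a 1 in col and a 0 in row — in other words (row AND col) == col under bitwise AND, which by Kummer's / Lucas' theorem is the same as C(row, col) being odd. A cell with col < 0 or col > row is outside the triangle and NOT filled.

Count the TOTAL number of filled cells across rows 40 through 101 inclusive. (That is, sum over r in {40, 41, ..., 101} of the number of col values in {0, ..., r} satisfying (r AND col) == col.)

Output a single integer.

Answer: 978

Derivation:
r40=101000 pc2: +4 =4
r41=101001 pc3: +8 =12
r42=101010 pc3: +8 =20
r43=101011 pc4: +16 =36
r44=101100 pc3: +8 =44
r45=101101 pc4: +16 =60
r46=101110 pc4: +16 =76
r47=101111 pc5: +32 =108
r48=110000 pc2: +4 =112
r49=110001 pc3: +8 =120
r50=110010 pc3: +8 =128
r51=110011 pc4: +16 =144
r52=110100 pc3: +8 =152
r53=110101 pc4: +16 =168
r54=110110 pc4: +16 =184
r55=110111 pc5: +32 =216
r56=111000 pc3: +8 =224
r57=111001 pc4: +16 =240
r58=111010 pc4: +16 =256
r59=111011 pc5: +32 =288
r60=111100 pc4: +16 =304
r61=111101 pc5: +32 =336
r62=111110 pc5: +32 =368
r63=111111 pc6: +64 =432
r64=1000000 pc1: +2 =434
r65=1000001 pc2: +4 =438
r66=1000010 pc2: +4 =442
r67=1000011 pc3: +8 =450
r68=1000100 pc2: +4 =454
r69=1000101 pc3: +8 =462
r70=1000110 pc3: +8 =470
r71=1000111 pc4: +16 =486
r72=1001000 pc2: +4 =490
r73=1001001 pc3: +8 =498
r74=1001010 pc3: +8 =506
r75=1001011 pc4: +16 =522
r76=1001100 pc3: +8 =530
r77=1001101 pc4: +16 =546
r78=1001110 pc4: +16 =562
r79=1001111 pc5: +32 =594
r80=1010000 pc2: +4 =598
r81=1010001 pc3: +8 =606
r82=1010010 pc3: +8 =614
r83=1010011 pc4: +16 =630
r84=1010100 pc3: +8 =638
r85=1010101 pc4: +16 =654
r86=1010110 pc4: +16 =670
r87=1010111 pc5: +32 =702
r88=1011000 pc3: +8 =710
r89=1011001 pc4: +16 =726
r90=1011010 pc4: +16 =742
r91=1011011 pc5: +32 =774
r92=1011100 pc4: +16 =790
r93=1011101 pc5: +32 =822
r94=1011110 pc5: +32 =854
r95=1011111 pc6: +64 =918
r96=1100000 pc2: +4 =922
r97=1100001 pc3: +8 =930
r98=1100010 pc3: +8 =938
r99=1100011 pc4: +16 =954
r100=1100100 pc3: +8 =962
r101=1100101 pc4: +16 =978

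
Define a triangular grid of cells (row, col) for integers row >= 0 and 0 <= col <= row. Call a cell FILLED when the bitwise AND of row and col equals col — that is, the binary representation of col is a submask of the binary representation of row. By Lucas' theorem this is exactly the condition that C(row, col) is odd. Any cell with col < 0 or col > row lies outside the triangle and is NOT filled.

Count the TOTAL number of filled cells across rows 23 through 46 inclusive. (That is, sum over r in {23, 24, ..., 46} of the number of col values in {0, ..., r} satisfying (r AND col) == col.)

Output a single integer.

r23=10111 pc4: +16 =16
r24=11000 pc2: +4 =20
r25=11001 pc3: +8 =28
r26=11010 pc3: +8 =36
r27=11011 pc4: +16 =52
r28=11100 pc3: +8 =60
r29=11101 pc4: +16 =76
r30=11110 pc4: +16 =92
r31=11111 pc5: +32 =124
r32=100000 pc1: +2 =126
r33=100001 pc2: +4 =130
r34=100010 pc2: +4 =134
r35=100011 pc3: +8 =142
r36=100100 pc2: +4 =146
r37=100101 pc3: +8 =154
r38=100110 pc3: +8 =162
r39=100111 pc4: +16 =178
r40=101000 pc2: +4 =182
r41=101001 pc3: +8 =190
r42=101010 pc3: +8 =198
r43=101011 pc4: +16 =214
r44=101100 pc3: +8 =222
r45=101101 pc4: +16 =238
r46=101110 pc4: +16 =254

Answer: 254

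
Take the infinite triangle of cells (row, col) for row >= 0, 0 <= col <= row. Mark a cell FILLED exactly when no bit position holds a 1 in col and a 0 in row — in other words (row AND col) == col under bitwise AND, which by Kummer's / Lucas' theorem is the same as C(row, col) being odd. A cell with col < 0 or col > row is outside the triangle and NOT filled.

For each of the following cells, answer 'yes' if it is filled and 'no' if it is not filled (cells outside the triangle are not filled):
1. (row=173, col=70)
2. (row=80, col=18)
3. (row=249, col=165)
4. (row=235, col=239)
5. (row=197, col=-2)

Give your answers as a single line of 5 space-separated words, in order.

(173,70): row=0b10101101, col=0b1000110, row AND col = 0b100 = 4; 4 != 70 -> empty
(80,18): row=0b1010000, col=0b10010, row AND col = 0b10000 = 16; 16 != 18 -> empty
(249,165): row=0b11111001, col=0b10100101, row AND col = 0b10100001 = 161; 161 != 165 -> empty
(235,239): col outside [0, 235] -> not filled
(197,-2): col outside [0, 197] -> not filled

Answer: no no no no no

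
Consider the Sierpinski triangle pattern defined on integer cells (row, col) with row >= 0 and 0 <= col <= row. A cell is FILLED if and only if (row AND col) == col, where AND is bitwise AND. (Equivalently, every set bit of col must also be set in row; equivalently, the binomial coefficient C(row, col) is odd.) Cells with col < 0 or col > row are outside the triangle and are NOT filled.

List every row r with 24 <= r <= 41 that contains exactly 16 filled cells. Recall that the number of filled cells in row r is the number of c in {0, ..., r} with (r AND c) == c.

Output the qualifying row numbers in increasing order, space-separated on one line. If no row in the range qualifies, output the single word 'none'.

Answer: 27 29 30 39

Derivation:
Row r has 2^popcount(r) filled cells, so we need popcount(r) = log2(16) = 4.
Scan r = 24..41 and keep those with exactly 4 one-bits:
r=24=11000 popcount=2 -> skip
r=25=11001 popcount=3 -> skip
r=26=11010 popcount=3 -> skip
r=27=11011 popcount=4 -> KEEP
r=28=11100 popcount=3 -> skip
r=29=11101 popcount=4 -> KEEP
r=30=11110 popcount=4 -> KEEP
r=31=11111 popcount=5 -> skip
r=32=100000 popcount=1 -> skip
r=33=100001 popcount=2 -> skip
r=34=100010 popcount=2 -> skip
r=35=100011 popcount=3 -> skip
r=36=100100 popcount=2 -> skip
r=37=100101 popcount=3 -> skip
r=38=100110 popcount=3 -> skip
r=39=100111 popcount=4 -> KEEP
r=40=101000 popcount=2 -> skip
r=41=101001 popcount=3 -> skip
Kept rows: 27 29 30 39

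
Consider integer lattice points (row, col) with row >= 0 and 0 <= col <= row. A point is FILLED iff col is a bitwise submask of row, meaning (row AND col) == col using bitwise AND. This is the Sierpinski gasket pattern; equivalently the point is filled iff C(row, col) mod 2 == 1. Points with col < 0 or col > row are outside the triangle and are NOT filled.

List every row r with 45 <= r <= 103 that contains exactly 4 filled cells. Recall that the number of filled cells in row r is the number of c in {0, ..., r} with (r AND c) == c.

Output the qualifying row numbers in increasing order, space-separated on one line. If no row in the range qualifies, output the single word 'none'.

Row r has 2^popcount(r) filled cells, so we need popcount(r) = log2(4) = 2.
Scan r = 45..103 and keep those with exactly 2 one-bits:
r=45=101101 popcount=4 -> skip
r=46=101110 popcount=4 -> skip
r=47=101111 popcount=5 -> skip
r=48=110000 popcount=2 -> KEEP
r=49=110001 popcount=3 -> skip
r=50=110010 popcount=3 -> skip
r=51=110011 popcount=4 -> skip
r=52=110100 popcount=3 -> skip
r=53=110101 popcount=4 -> skip
r=54=110110 popcount=4 -> skip
r=55=110111 popcount=5 -> skip
r=56=111000 popcount=3 -> skip
r=57=111001 popcount=4 -> skip
r=58=111010 popcount=4 -> skip
r=59=111011 popcount=5 -> skip
r=60=111100 popcount=4 -> skip
r=61=111101 popcount=5 -> skip
r=62=111110 popcount=5 -> skip
r=63=111111 popcount=6 -> skip
r=64=1000000 popcount=1 -> skip
r=65=1000001 popcount=2 -> KEEP
r=66=1000010 popcount=2 -> KEEP
r=67=1000011 popcount=3 -> skip
r=68=1000100 popcount=2 -> KEEP
r=69=1000101 popcount=3 -> skip
r=70=1000110 popcount=3 -> skip
r=71=1000111 popcount=4 -> skip
r=72=1001000 popcount=2 -> KEEP
r=73=1001001 popcount=3 -> skip
r=74=1001010 popcount=3 -> skip
r=75=1001011 popcount=4 -> skip
r=76=1001100 popcount=3 -> skip
r=77=1001101 popcount=4 -> skip
r=78=1001110 popcount=4 -> skip
r=79=1001111 popcount=5 -> skip
r=80=1010000 popcount=2 -> KEEP
r=81=1010001 popcount=3 -> skip
r=82=1010010 popcount=3 -> skip
r=83=1010011 popcount=4 -> skip
r=84=1010100 popcount=3 -> skip
r=85=1010101 popcount=4 -> skip
r=86=1010110 popcount=4 -> skip
r=87=1010111 popcount=5 -> skip
r=88=1011000 popcount=3 -> skip
r=89=1011001 popcount=4 -> skip
r=90=1011010 popcount=4 -> skip
r=91=1011011 popcount=5 -> skip
r=92=1011100 popcount=4 -> skip
r=93=1011101 popcount=5 -> skip
r=94=1011110 popcount=5 -> skip
r=95=1011111 popcount=6 -> skip
r=96=1100000 popcount=2 -> KEEP
r=97=1100001 popcount=3 -> skip
r=98=1100010 popcount=3 -> skip
r=99=1100011 popcount=4 -> skip
r=100=1100100 popcount=3 -> skip
r=101=1100101 popcount=4 -> skip
r=102=1100110 popcount=4 -> skip
r=103=1100111 popcount=5 -> skip
Kept rows: 48 65 66 68 72 80 96

Answer: 48 65 66 68 72 80 96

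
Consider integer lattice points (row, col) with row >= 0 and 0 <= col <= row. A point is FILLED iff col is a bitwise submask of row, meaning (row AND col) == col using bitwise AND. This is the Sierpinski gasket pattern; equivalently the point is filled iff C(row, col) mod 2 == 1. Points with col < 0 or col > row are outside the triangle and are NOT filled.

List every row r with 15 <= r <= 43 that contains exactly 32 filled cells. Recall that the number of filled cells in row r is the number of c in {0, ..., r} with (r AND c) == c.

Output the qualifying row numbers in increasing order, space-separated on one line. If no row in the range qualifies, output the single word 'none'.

Answer: 31

Derivation:
Row r has 2^popcount(r) filled cells, so we need popcount(r) = log2(32) = 5.
Scan r = 15..43 and keep those with exactly 5 one-bits:
r=15=1111 popcount=4 -> skip
r=16=10000 popcount=1 -> skip
r=17=10001 popcount=2 -> skip
r=18=10010 popcount=2 -> skip
r=19=10011 popcount=3 -> skip
r=20=10100 popcount=2 -> skip
r=21=10101 popcount=3 -> skip
r=22=10110 popcount=3 -> skip
r=23=10111 popcount=4 -> skip
r=24=11000 popcount=2 -> skip
r=25=11001 popcount=3 -> skip
r=26=11010 popcount=3 -> skip
r=27=11011 popcount=4 -> skip
r=28=11100 popcount=3 -> skip
r=29=11101 popcount=4 -> skip
r=30=11110 popcount=4 -> skip
r=31=11111 popcount=5 -> KEEP
r=32=100000 popcount=1 -> skip
r=33=100001 popcount=2 -> skip
r=34=100010 popcount=2 -> skip
r=35=100011 popcount=3 -> skip
r=36=100100 popcount=2 -> skip
r=37=100101 popcount=3 -> skip
r=38=100110 popcount=3 -> skip
r=39=100111 popcount=4 -> skip
r=40=101000 popcount=2 -> skip
r=41=101001 popcount=3 -> skip
r=42=101010 popcount=3 -> skip
r=43=101011 popcount=4 -> skip
Kept rows: 31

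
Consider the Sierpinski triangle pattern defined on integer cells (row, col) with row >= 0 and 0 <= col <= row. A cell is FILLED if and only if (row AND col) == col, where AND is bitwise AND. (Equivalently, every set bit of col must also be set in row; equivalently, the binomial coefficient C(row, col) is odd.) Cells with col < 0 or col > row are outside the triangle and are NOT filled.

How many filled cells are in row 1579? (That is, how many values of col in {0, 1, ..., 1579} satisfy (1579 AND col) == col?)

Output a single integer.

Answer: 64

Derivation:
1579 in binary = 11000101011
popcount(1579) = number of 1-bits in 11000101011 = 6
A col c satisfies (1579 AND c) == c iff every set bit of c is also set in 1579; each of the 6 set bits of 1579 can independently be on or off in c.
count = 2^6 = 64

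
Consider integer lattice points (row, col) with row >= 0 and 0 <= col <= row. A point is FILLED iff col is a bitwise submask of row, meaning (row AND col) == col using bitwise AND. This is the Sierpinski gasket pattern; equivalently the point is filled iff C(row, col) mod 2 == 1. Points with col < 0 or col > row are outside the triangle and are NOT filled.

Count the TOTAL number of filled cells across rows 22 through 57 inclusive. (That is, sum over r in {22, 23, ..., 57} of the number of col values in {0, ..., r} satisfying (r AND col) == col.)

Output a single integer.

r22=10110 pc3: +8 =8
r23=10111 pc4: +16 =24
r24=11000 pc2: +4 =28
r25=11001 pc3: +8 =36
r26=11010 pc3: +8 =44
r27=11011 pc4: +16 =60
r28=11100 pc3: +8 =68
r29=11101 pc4: +16 =84
r30=11110 pc4: +16 =100
r31=11111 pc5: +32 =132
r32=100000 pc1: +2 =134
r33=100001 pc2: +4 =138
r34=100010 pc2: +4 =142
r35=100011 pc3: +8 =150
r36=100100 pc2: +4 =154
r37=100101 pc3: +8 =162
r38=100110 pc3: +8 =170
r39=100111 pc4: +16 =186
r40=101000 pc2: +4 =190
r41=101001 pc3: +8 =198
r42=101010 pc3: +8 =206
r43=101011 pc4: +16 =222
r44=101100 pc3: +8 =230
r45=101101 pc4: +16 =246
r46=101110 pc4: +16 =262
r47=101111 pc5: +32 =294
r48=110000 pc2: +4 =298
r49=110001 pc3: +8 =306
r50=110010 pc3: +8 =314
r51=110011 pc4: +16 =330
r52=110100 pc3: +8 =338
r53=110101 pc4: +16 =354
r54=110110 pc4: +16 =370
r55=110111 pc5: +32 =402
r56=111000 pc3: +8 =410
r57=111001 pc4: +16 =426

Answer: 426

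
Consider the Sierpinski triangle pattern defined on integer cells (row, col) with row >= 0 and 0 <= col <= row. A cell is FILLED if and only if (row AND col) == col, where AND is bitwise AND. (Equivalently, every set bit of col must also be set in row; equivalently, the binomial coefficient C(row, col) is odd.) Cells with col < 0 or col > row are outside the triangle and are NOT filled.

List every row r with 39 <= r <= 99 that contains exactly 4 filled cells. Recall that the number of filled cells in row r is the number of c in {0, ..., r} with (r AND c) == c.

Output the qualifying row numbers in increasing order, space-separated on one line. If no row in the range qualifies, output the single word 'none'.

Row r has 2^popcount(r) filled cells, so we need popcount(r) = log2(4) = 2.
Scan r = 39..99 and keep those with exactly 2 one-bits:
r=39=100111 popcount=4 -> skip
r=40=101000 popcount=2 -> KEEP
r=41=101001 popcount=3 -> skip
r=42=101010 popcount=3 -> skip
r=43=101011 popcount=4 -> skip
r=44=101100 popcount=3 -> skip
r=45=101101 popcount=4 -> skip
r=46=101110 popcount=4 -> skip
r=47=101111 popcount=5 -> skip
r=48=110000 popcount=2 -> KEEP
r=49=110001 popcount=3 -> skip
r=50=110010 popcount=3 -> skip
r=51=110011 popcount=4 -> skip
r=52=110100 popcount=3 -> skip
r=53=110101 popcount=4 -> skip
r=54=110110 popcount=4 -> skip
r=55=110111 popcount=5 -> skip
r=56=111000 popcount=3 -> skip
r=57=111001 popcount=4 -> skip
r=58=111010 popcount=4 -> skip
r=59=111011 popcount=5 -> skip
r=60=111100 popcount=4 -> skip
r=61=111101 popcount=5 -> skip
r=62=111110 popcount=5 -> skip
r=63=111111 popcount=6 -> skip
r=64=1000000 popcount=1 -> skip
r=65=1000001 popcount=2 -> KEEP
r=66=1000010 popcount=2 -> KEEP
r=67=1000011 popcount=3 -> skip
r=68=1000100 popcount=2 -> KEEP
r=69=1000101 popcount=3 -> skip
r=70=1000110 popcount=3 -> skip
r=71=1000111 popcount=4 -> skip
r=72=1001000 popcount=2 -> KEEP
r=73=1001001 popcount=3 -> skip
r=74=1001010 popcount=3 -> skip
r=75=1001011 popcount=4 -> skip
r=76=1001100 popcount=3 -> skip
r=77=1001101 popcount=4 -> skip
r=78=1001110 popcount=4 -> skip
r=79=1001111 popcount=5 -> skip
r=80=1010000 popcount=2 -> KEEP
r=81=1010001 popcount=3 -> skip
r=82=1010010 popcount=3 -> skip
r=83=1010011 popcount=4 -> skip
r=84=1010100 popcount=3 -> skip
r=85=1010101 popcount=4 -> skip
r=86=1010110 popcount=4 -> skip
r=87=1010111 popcount=5 -> skip
r=88=1011000 popcount=3 -> skip
r=89=1011001 popcount=4 -> skip
r=90=1011010 popcount=4 -> skip
r=91=1011011 popcount=5 -> skip
r=92=1011100 popcount=4 -> skip
r=93=1011101 popcount=5 -> skip
r=94=1011110 popcount=5 -> skip
r=95=1011111 popcount=6 -> skip
r=96=1100000 popcount=2 -> KEEP
r=97=1100001 popcount=3 -> skip
r=98=1100010 popcount=3 -> skip
r=99=1100011 popcount=4 -> skip
Kept rows: 40 48 65 66 68 72 80 96

Answer: 40 48 65 66 68 72 80 96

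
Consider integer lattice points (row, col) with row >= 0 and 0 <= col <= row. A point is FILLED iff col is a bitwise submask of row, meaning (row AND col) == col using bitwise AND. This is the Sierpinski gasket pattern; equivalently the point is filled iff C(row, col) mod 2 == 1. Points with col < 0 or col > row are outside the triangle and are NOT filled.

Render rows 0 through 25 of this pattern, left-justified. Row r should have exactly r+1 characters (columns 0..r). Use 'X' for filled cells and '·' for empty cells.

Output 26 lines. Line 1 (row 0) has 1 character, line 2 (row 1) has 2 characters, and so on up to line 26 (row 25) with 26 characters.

r0=0: X
r1=1: XX
r2=10: X·X
r3=11: XXXX
r4=100: X···X
r5=101: XX··XX
r6=110: X·X·X·X
r7=111: XXXXXXXX
r8=1000: X·······X
r9=1001: XX······XX
r10=1010: X·X·····X·X
r11=1011: XXXX····XXXX
r12=1100: X···X···X···X
r13=1101: XX··XX··XX··XX
r14=1110: X·X·X·X·X·X·X·X
r15=1111: XXXXXXXXXXXXXXXX
r16=10000: X···············X
r17=10001: XX··············XX
r18=10010: X·X·············X·X
r19=10011: XXXX············XXXX
r20=10100: X···X···········X···X
r21=10101: XX··XX··········XX··XX
r22=10110: X·X·X·X·········X·X·X·X
r23=10111: XXXXXXXX········XXXXXXXX
r24=11000: X·······X·······X·······X
r25=11001: XX······XX······XX······XX

Answer: X
XX
X·X
XXXX
X···X
XX··XX
X·X·X·X
XXXXXXXX
X·······X
XX······XX
X·X·····X·X
XXXX····XXXX
X···X···X···X
XX··XX··XX··XX
X·X·X·X·X·X·X·X
XXXXXXXXXXXXXXXX
X···············X
XX··············XX
X·X·············X·X
XXXX············XXXX
X···X···········X···X
XX··XX··········XX··XX
X·X·X·X·········X·X·X·X
XXXXXXXX········XXXXXXXX
X·······X·······X·······X
XX······XX······XX······XX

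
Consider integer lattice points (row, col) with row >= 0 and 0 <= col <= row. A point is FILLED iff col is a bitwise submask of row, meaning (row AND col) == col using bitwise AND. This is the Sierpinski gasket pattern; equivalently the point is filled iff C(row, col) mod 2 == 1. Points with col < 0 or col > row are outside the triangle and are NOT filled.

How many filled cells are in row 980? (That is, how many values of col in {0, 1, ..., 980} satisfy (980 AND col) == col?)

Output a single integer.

980 in binary = 1111010100
popcount(980) = number of 1-bits in 1111010100 = 6
A col c satisfies (980 AND c) == c iff every set bit of c is also set in 980; each of the 6 set bits of 980 can independently be on or off in c.
count = 2^6 = 64

Answer: 64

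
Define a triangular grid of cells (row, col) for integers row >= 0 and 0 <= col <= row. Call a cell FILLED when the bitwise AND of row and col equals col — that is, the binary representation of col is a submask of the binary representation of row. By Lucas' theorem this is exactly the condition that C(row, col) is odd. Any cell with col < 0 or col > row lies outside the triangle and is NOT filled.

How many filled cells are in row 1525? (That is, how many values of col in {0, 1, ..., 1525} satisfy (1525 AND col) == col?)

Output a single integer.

Answer: 256

Derivation:
1525 in binary = 10111110101
popcount(1525) = number of 1-bits in 10111110101 = 8
A col c satisfies (1525 AND c) == c iff every set bit of c is also set in 1525; each of the 8 set bits of 1525 can independently be on or off in c.
count = 2^8 = 256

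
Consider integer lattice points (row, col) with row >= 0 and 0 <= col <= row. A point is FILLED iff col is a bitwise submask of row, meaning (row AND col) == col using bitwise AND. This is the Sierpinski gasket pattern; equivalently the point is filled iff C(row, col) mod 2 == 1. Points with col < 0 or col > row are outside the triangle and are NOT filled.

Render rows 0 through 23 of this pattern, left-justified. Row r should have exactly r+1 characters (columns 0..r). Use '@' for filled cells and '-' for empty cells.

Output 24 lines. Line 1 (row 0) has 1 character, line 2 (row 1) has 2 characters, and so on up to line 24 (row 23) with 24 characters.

r0=0: @
r1=1: @@
r2=10: @-@
r3=11: @@@@
r4=100: @---@
r5=101: @@--@@
r6=110: @-@-@-@
r7=111: @@@@@@@@
r8=1000: @-------@
r9=1001: @@------@@
r10=1010: @-@-----@-@
r11=1011: @@@@----@@@@
r12=1100: @---@---@---@
r13=1101: @@--@@--@@--@@
r14=1110: @-@-@-@-@-@-@-@
r15=1111: @@@@@@@@@@@@@@@@
r16=10000: @---------------@
r17=10001: @@--------------@@
r18=10010: @-@-------------@-@
r19=10011: @@@@------------@@@@
r20=10100: @---@-----------@---@
r21=10101: @@--@@----------@@--@@
r22=10110: @-@-@-@---------@-@-@-@
r23=10111: @@@@@@@@--------@@@@@@@@

Answer: @
@@
@-@
@@@@
@---@
@@--@@
@-@-@-@
@@@@@@@@
@-------@
@@------@@
@-@-----@-@
@@@@----@@@@
@---@---@---@
@@--@@--@@--@@
@-@-@-@-@-@-@-@
@@@@@@@@@@@@@@@@
@---------------@
@@--------------@@
@-@-------------@-@
@@@@------------@@@@
@---@-----------@---@
@@--@@----------@@--@@
@-@-@-@---------@-@-@-@
@@@@@@@@--------@@@@@@@@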